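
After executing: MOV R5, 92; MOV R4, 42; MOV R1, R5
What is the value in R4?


Register state trace:
  MOV R5, 92  → R5 = 92
  MOV R4, 42  → R4 = 42
  MOV R1, R5  → R1 = 92
Final: R4 = 42

42


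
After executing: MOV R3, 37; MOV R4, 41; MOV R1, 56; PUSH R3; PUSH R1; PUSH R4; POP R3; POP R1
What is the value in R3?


Stack trace (top is rightmost):
  MOV R3, 37  → R3 = 37
  MOV R4, 41  → R4 = 41
  MOV R1, 56  → R1 = 56
  PUSH R3  → stack: [37]
  PUSH R1  → stack: [37, 56]
  PUSH R4  → stack: [37, 56, 41]
  POP R3  → R3 = 41, stack: [37, 56]
  POP R1  → R1 = 56, stack: [37]
Final: R3 = 41

41


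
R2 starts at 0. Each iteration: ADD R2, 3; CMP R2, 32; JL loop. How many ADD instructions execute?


Loop trace (R2 starts at 0, target 32, step 3):
  ADD #1: R2 = 0 + 3 = 3  → 3 < 32, loop
  ADD #2: R2 = 3 + 3 = 6  → 6 < 32, loop
  ADD #3: R2 = 6 + 3 = 9  → 9 < 32, loop
  ADD #4: R2 = 9 + 3 = 12  → 12 < 32, loop
  ADD #5: R2 = 12 + 3 = 15  → 15 < 32, loop
  ADD #6: R2 = 15 + 3 = 18  → 18 < 32, loop
  ADD #7: R2 = 18 + 3 = 21  → 21 < 32, loop
  ADD #8: R2 = 21 + 3 = 24  → 24 < 32, loop
  ADD #9: R2 = 24 + 3 = 27  → 27 < 32, loop
  ADD #10: R2 = 27 + 3 = 30  → 30 < 32, loop
  ADD #11: R2 = 30 + 3 = 33  → 33 >= 32, exit
Total ADD instructions: 11

11


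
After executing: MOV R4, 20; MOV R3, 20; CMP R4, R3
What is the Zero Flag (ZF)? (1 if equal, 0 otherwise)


Register state trace:
  MOV R4, 20  → R4 = 20
  MOV R3, 20  → R3 = 20
  CMP R4, R3  → computes 20 - 20 = 0
  Result is zero, so values are equal
ZF = 1

1


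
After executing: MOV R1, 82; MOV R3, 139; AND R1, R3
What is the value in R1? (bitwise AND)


Register state trace:
  MOV R1, 82  → R1 = 82 (0b01010010)
  MOV R3, 139  → R3 = 139 (0b10001011)
  AND R1, R3  → R1 = 82 AND 139 = 2 (0b00000010)
Final: R1 = 2

2


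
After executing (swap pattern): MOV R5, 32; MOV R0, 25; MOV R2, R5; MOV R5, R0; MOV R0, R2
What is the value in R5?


Register state trace (swap pattern):
  MOV R5, 32  → R5 = 32
  MOV R0, 25  → R0 = 25
  MOV R2, R5  → R2 = 32  (save R5)
  MOV R5, R0  → R5 = 25  (R5 gets R0's value)
  MOV R0, R2  → R0 = 32  (R0 gets saved value)
Final: R5 = 25

25


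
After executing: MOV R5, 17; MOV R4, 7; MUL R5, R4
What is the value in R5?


Register state trace:
  MOV R5, 17  → R5 = 17
  MOV R4, 7  → R4 = 7
  MUL R5, R4  → R5 = 17 * 7 = 119
Final: R5 = 119

119


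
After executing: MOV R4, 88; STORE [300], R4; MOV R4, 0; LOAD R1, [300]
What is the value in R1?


Register and memory trace:
  MOV R4, 88  → R4 = 88
  STORE [300], R4  → mem[300] = 88
  MOV R4, 0  → R4 = 0
  LOAD R1, [300]  → R1 = mem[300] = 88
Final: R1 = 88

88


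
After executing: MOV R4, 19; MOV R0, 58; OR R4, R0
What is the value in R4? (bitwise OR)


Register state trace:
  MOV R4, 19  → R4 = 19 (0b00010011)
  MOV R0, 58  → R0 = 58 (0b00111010)
  OR R4, R0   → R4 = 19 OR 58 = 59 (0b00111011)
Final: R4 = 59

59


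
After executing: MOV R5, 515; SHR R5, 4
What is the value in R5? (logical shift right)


Register state trace:
  MOV R5, 515  → R5 = 515
  SHR R5, 4  → R5 = 515 >> 4 = 515 // 2^4 = 32
Final: R5 = 32

32


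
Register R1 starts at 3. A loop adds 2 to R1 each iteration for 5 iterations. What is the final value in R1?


Starting value: R1 = 3
  Iter 1: R1 = 3 + 2 = 5
  Iter 2: R1 = 5 + 2 = 7
  Iter 3: R1 = 7 + 2 = 9
  Iter 4: R1 = 9 + 2 = 11
  Iter 5: R1 = 11 + 2 = 13
Final: R1 = 13

13


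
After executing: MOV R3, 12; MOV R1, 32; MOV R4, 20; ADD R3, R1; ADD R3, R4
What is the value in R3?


Register state trace:
  MOV R3, 12  → R3 = 12
  MOV R1, 32  → R1 = 32
  MOV R4, 20  → R4 = 20
  ADD R3, R1  → R3 = 12 + 32 = 44
  ADD R3, R4  → R3 = 44 + 20 = 64
Final: R3 = 64

64


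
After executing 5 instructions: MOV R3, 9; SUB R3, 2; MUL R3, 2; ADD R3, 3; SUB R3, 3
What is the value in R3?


Register state trace:
  MOV R3, 9  → R3 = 9
  SUB R3, 2  → R3 = 9 - 2 = 7
  MUL R3, 2  → R3 = 7 * 2 = 14
  ADD R3, 3  → R3 = 14 + 3 = 17
  SUB R3, 3  → R3 = 17 - 3 = 14
Final: R3 = 14

14


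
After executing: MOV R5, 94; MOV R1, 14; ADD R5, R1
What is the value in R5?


Register state trace:
  MOV R5, 94  → R5 = 94
  MOV R1, 14  → R1 = 14
  ADD R5, R1  → R5 = 94 + 14 = 108
Final: R5 = 108

108


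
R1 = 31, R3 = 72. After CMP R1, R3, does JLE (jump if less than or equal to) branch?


Trace:
  R1 = 31, R3 = 72
  CMP R1, R3  → compares 31 vs 72
  JLE checks: is 31 less than or equal to 72?
  31 < 72, so condition is true
Branch taken: Yes

Yes


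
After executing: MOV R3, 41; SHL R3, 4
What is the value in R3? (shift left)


Register state trace:
  MOV R3, 41  → R3 = 41
  SHL R3, 4  → R3 = 41 << 4 = 41 * 2^4 = 656
Final: R3 = 656

656


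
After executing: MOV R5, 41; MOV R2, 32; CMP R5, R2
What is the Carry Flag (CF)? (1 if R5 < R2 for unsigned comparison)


Register state trace:
  MOV R5, 41  → R5 = 41
  MOV R2, 32  → R2 = 32
  CMP R5, R2  → unsigned 41 - 32: no borrow
  41 >= 32, so CF = 0
CF = 0

0


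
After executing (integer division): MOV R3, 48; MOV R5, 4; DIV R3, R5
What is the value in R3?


Register state trace:
  MOV R3, 48  → R3 = 48
  MOV R5, 4  → R5 = 4
  DIV R3, R5  → R3 = 48 // 4 = 12
Final: R3 = 12

12


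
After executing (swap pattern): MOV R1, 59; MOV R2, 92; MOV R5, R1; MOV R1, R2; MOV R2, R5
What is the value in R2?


Register state trace (swap pattern):
  MOV R1, 59  → R1 = 59
  MOV R2, 92  → R2 = 92
  MOV R5, R1  → R5 = 59  (save R1)
  MOV R1, R2  → R1 = 92  (R1 gets R2's value)
  MOV R2, R5  → R2 = 59  (R2 gets saved value)
Final: R2 = 59

59


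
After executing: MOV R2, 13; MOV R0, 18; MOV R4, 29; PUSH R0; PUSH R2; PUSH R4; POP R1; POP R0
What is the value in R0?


Stack trace (top is rightmost):
  MOV R2, 13  → R2 = 13
  MOV R0, 18  → R0 = 18
  MOV R4, 29  → R4 = 29
  PUSH R0  → stack: [18]
  PUSH R2  → stack: [18, 13]
  PUSH R4  → stack: [18, 13, 29]
  POP R1  → R1 = 29, stack: [18, 13]
  POP R0  → R0 = 13, stack: [18]
Final: R0 = 13

13


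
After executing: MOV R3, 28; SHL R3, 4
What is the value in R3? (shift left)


Register state trace:
  MOV R3, 28  → R3 = 28
  SHL R3, 4  → R3 = 28 << 4 = 28 * 2^4 = 448
Final: R3 = 448

448


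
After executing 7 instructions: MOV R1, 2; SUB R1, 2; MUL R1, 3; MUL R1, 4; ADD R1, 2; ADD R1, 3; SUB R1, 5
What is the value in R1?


Register state trace:
  MOV R1, 2  → R1 = 2
  SUB R1, 2  → R1 = 2 - 2 = 0
  MUL R1, 3  → R1 = 0 * 3 = 0
  MUL R1, 4  → R1 = 0 * 4 = 0
  ADD R1, 2  → R1 = 0 + 2 = 2
  ADD R1, 3  → R1 = 2 + 3 = 5
  SUB R1, 5  → R1 = 5 - 5 = 0
Final: R1 = 0

0


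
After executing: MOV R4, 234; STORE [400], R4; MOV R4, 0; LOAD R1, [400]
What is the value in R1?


Register and memory trace:
  MOV R4, 234  → R4 = 234
  STORE [400], R4  → mem[400] = 234
  MOV R4, 0  → R4 = 0
  LOAD R1, [400]  → R1 = mem[400] = 234
Final: R1 = 234

234


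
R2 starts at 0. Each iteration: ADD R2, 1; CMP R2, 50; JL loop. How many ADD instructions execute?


Loop trace (R2 starts at 0, target 50, step 1):
  ADD #1: R2 = 0 + 1 = 1  → 1 < 50, loop
  ADD #2: R2 = 1 + 1 = 2  → 2 < 50, loop
  ADD #3: R2 = 2 + 1 = 3  → 3 < 50, loop
  ADD #4: R2 = 3 + 1 = 4  → 4 < 50, loop
  ADD #5: R2 = 4 + 1 = 5  → 5 < 50, loop
  ADD #6: R2 = 5 + 1 = 6  → 6 < 50, loop
  ADD #7: R2 = 6 + 1 = 7  → 7 < 50, loop
  ADD #8: R2 = 7 + 1 = 8  → 8 < 50, loop
  ADD #9: R2 = 8 + 1 = 9  → 9 < 50, loop
  ADD #10: R2 = 9 + 1 = 10  → 10 < 50, loop
  ADD #11: R2 = 10 + 1 = 11  → 11 < 50, loop
  ADD #12: R2 = 11 + 1 = 12  → 12 < 50, loop
  ADD #13: R2 = 12 + 1 = 13  → 13 < 50, loop
  ADD #14: R2 = 13 + 1 = 14  → 14 < 50, loop
  ADD #15: R2 = 14 + 1 = 15  → 15 < 50, loop
  ADD #16: R2 = 15 + 1 = 16  → 16 < 50, loop
  ADD #17: R2 = 16 + 1 = 17  → 17 < 50, loop
  ADD #18: R2 = 17 + 1 = 18  → 18 < 50, loop
  ADD #19: R2 = 18 + 1 = 19  → 19 < 50, loop
  ADD #20: R2 = 19 + 1 = 20  → 20 < 50, loop
  ADD #21: R2 = 20 + 1 = 21  → 21 < 50, loop
  ADD #22: R2 = 21 + 1 = 22  → 22 < 50, loop
  ADD #23: R2 = 22 + 1 = 23  → 23 < 50, loop
  ADD #24: R2 = 23 + 1 = 24  → 24 < 50, loop
  ADD #25: R2 = 24 + 1 = 25  → 25 < 50, loop
  ADD #26: R2 = 25 + 1 = 26  → 26 < 50, loop
  ADD #27: R2 = 26 + 1 = 27  → 27 < 50, loop
  ADD #28: R2 = 27 + 1 = 28  → 28 < 50, loop
  ADD #29: R2 = 28 + 1 = 29  → 29 < 50, loop
  ADD #30: R2 = 29 + 1 = 30  → 30 < 50, loop
  ADD #31: R2 = 30 + 1 = 31  → 31 < 50, loop
  ADD #32: R2 = 31 + 1 = 32  → 32 < 50, loop
  ADD #33: R2 = 32 + 1 = 33  → 33 < 50, loop
  ADD #34: R2 = 33 + 1 = 34  → 34 < 50, loop
  ADD #35: R2 = 34 + 1 = 35  → 35 < 50, loop
  ADD #36: R2 = 35 + 1 = 36  → 36 < 50, loop
  ADD #37: R2 = 36 + 1 = 37  → 37 < 50, loop
  ADD #38: R2 = 37 + 1 = 38  → 38 < 50, loop
  ADD #39: R2 = 38 + 1 = 39  → 39 < 50, loop
  ADD #40: R2 = 39 + 1 = 40  → 40 < 50, loop
  ADD #41: R2 = 40 + 1 = 41  → 41 < 50, loop
  ADD #42: R2 = 41 + 1 = 42  → 42 < 50, loop
  ADD #43: R2 = 42 + 1 = 43  → 43 < 50, loop
  ADD #44: R2 = 43 + 1 = 44  → 44 < 50, loop
  ADD #45: R2 = 44 + 1 = 45  → 45 < 50, loop
  ADD #46: R2 = 45 + 1 = 46  → 46 < 50, loop
  ADD #47: R2 = 46 + 1 = 47  → 47 < 50, loop
  ADD #48: R2 = 47 + 1 = 48  → 48 < 50, loop
  ADD #49: R2 = 48 + 1 = 49  → 49 < 50, loop
  ADD #50: R2 = 49 + 1 = 50  → 50 >= 50, exit
Total ADD instructions: 50

50


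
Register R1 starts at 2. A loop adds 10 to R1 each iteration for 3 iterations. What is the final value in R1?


Starting value: R1 = 2
  Iter 1: R1 = 2 + 10 = 12
  Iter 2: R1 = 12 + 10 = 22
  Iter 3: R1 = 22 + 10 = 32
Final: R1 = 32

32


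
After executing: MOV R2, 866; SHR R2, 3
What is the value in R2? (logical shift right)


Register state trace:
  MOV R2, 866  → R2 = 866
  SHR R2, 3  → R2 = 866 >> 3 = 866 // 2^3 = 108
Final: R2 = 108

108


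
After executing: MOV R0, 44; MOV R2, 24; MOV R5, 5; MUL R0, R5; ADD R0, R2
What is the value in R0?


Register state trace:
  MOV R0, 44  → R0 = 44
  MOV R2, 24  → R2 = 24
  MOV R5, 5  → R5 = 5
  MUL R0, R5  → R0 = 44 * 5 = 220
  ADD R0, R2  → R0 = 220 + 24 = 244
Final: R0 = 244

244


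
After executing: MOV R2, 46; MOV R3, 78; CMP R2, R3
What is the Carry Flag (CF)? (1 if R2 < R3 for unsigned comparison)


Register state trace:
  MOV R2, 46  → R2 = 46
  MOV R3, 78  → R3 = 78
  CMP R2, R3  → unsigned 46 - 78: borrow occurs
  46 < 78, so CF = 1
CF = 1

1


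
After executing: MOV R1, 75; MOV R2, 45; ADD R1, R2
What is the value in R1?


Register state trace:
  MOV R1, 75  → R1 = 75
  MOV R2, 45  → R2 = 45
  ADD R1, R2  → R1 = 75 + 45 = 120
Final: R1 = 120

120


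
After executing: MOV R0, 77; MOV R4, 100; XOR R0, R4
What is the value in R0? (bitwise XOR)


Register state trace:
  MOV R0, 77  → R0 = 77 (0b01001101)
  MOV R4, 100  → R4 = 100 (0b01100100)
  XOR R0, R4  → R0 = 77 XOR 100 = 41 (0b00101001)
Final: R0 = 41

41


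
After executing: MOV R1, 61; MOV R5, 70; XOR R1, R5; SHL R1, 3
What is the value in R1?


Register state trace:
  MOV R1, 61  → R1 = 61 (0b00111101)
  MOV R5, 70  → R5 = 70 (0b01000110)
  XOR R1, R5  → R1 = 61 XOR 70 = 123 (0b01111011)
  SHL R1, 3  → R1 = 123 << 3 = 984
Final: R1 = 984

984


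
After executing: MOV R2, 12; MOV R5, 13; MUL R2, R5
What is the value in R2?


Register state trace:
  MOV R2, 12  → R2 = 12
  MOV R5, 13  → R5 = 13
  MUL R2, R5  → R2 = 12 * 13 = 156
Final: R2 = 156

156


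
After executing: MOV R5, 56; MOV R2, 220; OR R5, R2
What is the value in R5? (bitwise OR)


Register state trace:
  MOV R5, 56  → R5 = 56 (0b00111000)
  MOV R2, 220  → R2 = 220 (0b11011100)
  OR R5, R2   → R5 = 56 OR 220 = 252 (0b11111100)
Final: R5 = 252

252


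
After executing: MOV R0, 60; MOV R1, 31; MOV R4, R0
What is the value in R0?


Register state trace:
  MOV R0, 60  → R0 = 60
  MOV R1, 31  → R1 = 31
  MOV R4, R0  → R4 = 60
Final: R0 = 60

60


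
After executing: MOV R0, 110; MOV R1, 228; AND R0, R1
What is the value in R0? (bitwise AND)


Register state trace:
  MOV R0, 110  → R0 = 110 (0b01101110)
  MOV R1, 228  → R1 = 228 (0b11100100)
  AND R0, R1  → R0 = 110 AND 228 = 100 (0b01100100)
Final: R0 = 100

100


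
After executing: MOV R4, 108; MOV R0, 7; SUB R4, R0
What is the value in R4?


Register state trace:
  MOV R4, 108  → R4 = 108
  MOV R0, 7  → R0 = 7
  SUB R4, R0  → R4 = 108 - 7 = 101
Final: R4 = 101

101


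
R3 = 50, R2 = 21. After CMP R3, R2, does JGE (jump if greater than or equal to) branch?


Trace:
  R3 = 50, R2 = 21
  CMP R3, R2  → compares 50 vs 21
  JGE checks: is 50 greater than or equal to 21?
  50 > 21, so condition is true
Branch taken: Yes

Yes


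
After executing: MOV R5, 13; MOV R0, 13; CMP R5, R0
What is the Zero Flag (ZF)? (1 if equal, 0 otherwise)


Register state trace:
  MOV R5, 13  → R5 = 13
  MOV R0, 13  → R0 = 13
  CMP R5, R0  → computes 13 - 13 = 0
  Result is zero, so values are equal
ZF = 1

1


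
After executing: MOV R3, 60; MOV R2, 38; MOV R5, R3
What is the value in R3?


Register state trace:
  MOV R3, 60  → R3 = 60
  MOV R2, 38  → R2 = 38
  MOV R5, R3  → R5 = 60
Final: R3 = 60

60


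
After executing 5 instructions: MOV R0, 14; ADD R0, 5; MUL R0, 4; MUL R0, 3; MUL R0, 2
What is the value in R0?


Register state trace:
  MOV R0, 14  → R0 = 14
  ADD R0, 5  → R0 = 14 + 5 = 19
  MUL R0, 4  → R0 = 19 * 4 = 76
  MUL R0, 3  → R0 = 76 * 3 = 228
  MUL R0, 2  → R0 = 228 * 2 = 456
Final: R0 = 456

456


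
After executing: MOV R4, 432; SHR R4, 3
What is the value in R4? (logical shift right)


Register state trace:
  MOV R4, 432  → R4 = 432
  SHR R4, 3  → R4 = 432 >> 3 = 432 // 2^3 = 54
Final: R4 = 54

54


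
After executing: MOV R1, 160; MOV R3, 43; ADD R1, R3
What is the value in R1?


Register state trace:
  MOV R1, 160  → R1 = 160
  MOV R3, 43  → R3 = 43
  ADD R1, R3  → R1 = 160 + 43 = 203
Final: R1 = 203

203


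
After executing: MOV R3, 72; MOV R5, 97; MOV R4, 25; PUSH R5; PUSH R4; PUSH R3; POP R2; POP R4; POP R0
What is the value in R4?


Stack trace (top is rightmost):
  MOV R3, 72  → R3 = 72
  MOV R5, 97  → R5 = 97
  MOV R4, 25  → R4 = 25
  PUSH R5  → stack: [97]
  PUSH R4  → stack: [97, 25]
  PUSH R3  → stack: [97, 25, 72]
  POP R2  → R2 = 72, stack: [97, 25]
  POP R4  → R4 = 25, stack: [97]
  POP R0  → R0 = 97, stack: []
Final: R4 = 25

25


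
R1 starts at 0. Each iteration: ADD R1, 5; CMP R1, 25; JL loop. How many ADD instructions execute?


Loop trace (R1 starts at 0, target 25, step 5):
  ADD #1: R1 = 0 + 5 = 5  → 5 < 25, loop
  ADD #2: R1 = 5 + 5 = 10  → 10 < 25, loop
  ADD #3: R1 = 10 + 5 = 15  → 15 < 25, loop
  ADD #4: R1 = 15 + 5 = 20  → 20 < 25, loop
  ADD #5: R1 = 20 + 5 = 25  → 25 >= 25, exit
Total ADD instructions: 5

5


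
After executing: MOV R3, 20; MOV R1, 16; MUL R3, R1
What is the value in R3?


Register state trace:
  MOV R3, 20  → R3 = 20
  MOV R1, 16  → R1 = 16
  MUL R3, R1  → R3 = 20 * 16 = 320
Final: R3 = 320

320


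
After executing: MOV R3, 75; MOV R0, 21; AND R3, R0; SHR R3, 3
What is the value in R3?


Register state trace:
  MOV R3, 75  → R3 = 75 (0b01001011)
  MOV R0, 21  → R0 = 21 (0b00010101)
  AND R3, R0  → R3 = 75 AND 21 = 1 (0b00000001)
  SHR R3, 3  → R3 = 1 >> 3 = 0
Final: R3 = 0

0


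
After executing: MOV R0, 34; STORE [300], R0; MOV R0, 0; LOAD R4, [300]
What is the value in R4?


Register and memory trace:
  MOV R0, 34  → R0 = 34
  STORE [300], R0  → mem[300] = 34
  MOV R0, 0  → R0 = 0
  LOAD R4, [300]  → R4 = mem[300] = 34
Final: R4 = 34

34


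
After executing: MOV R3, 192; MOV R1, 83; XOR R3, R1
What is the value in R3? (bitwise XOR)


Register state trace:
  MOV R3, 192  → R3 = 192 (0b11000000)
  MOV R1, 83  → R1 = 83 (0b01010011)
  XOR R3, R1  → R3 = 192 XOR 83 = 147 (0b10010011)
Final: R3 = 147

147


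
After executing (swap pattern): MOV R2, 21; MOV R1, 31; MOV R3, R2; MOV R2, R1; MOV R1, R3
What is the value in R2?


Register state trace (swap pattern):
  MOV R2, 21  → R2 = 21
  MOV R1, 31  → R1 = 31
  MOV R3, R2  → R3 = 21  (save R2)
  MOV R2, R1  → R2 = 31  (R2 gets R1's value)
  MOV R1, R3  → R1 = 21  (R1 gets saved value)
Final: R2 = 31

31


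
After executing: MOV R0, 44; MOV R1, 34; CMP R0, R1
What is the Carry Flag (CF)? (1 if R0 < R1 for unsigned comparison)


Register state trace:
  MOV R0, 44  → R0 = 44
  MOV R1, 34  → R1 = 34
  CMP R0, R1  → unsigned 44 - 34: no borrow
  44 >= 34, so CF = 0
CF = 0

0


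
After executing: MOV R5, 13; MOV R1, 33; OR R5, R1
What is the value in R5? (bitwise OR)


Register state trace:
  MOV R5, 13  → R5 = 13 (0b00001101)
  MOV R1, 33  → R1 = 33 (0b00100001)
  OR R5, R1   → R5 = 13 OR 33 = 45 (0b00101101)
Final: R5 = 45

45


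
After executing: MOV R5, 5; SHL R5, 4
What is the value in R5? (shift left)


Register state trace:
  MOV R5, 5  → R5 = 5
  SHL R5, 4  → R5 = 5 << 4 = 5 * 2^4 = 80
Final: R5 = 80

80


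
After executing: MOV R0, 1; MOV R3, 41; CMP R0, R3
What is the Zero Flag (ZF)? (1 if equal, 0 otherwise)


Register state trace:
  MOV R0, 1  → R0 = 1
  MOV R3, 41  → R3 = 41
  CMP R0, R3  → computes 1 - 41 = -40
  Result is nonzero, so values are not equal
ZF = 0

0


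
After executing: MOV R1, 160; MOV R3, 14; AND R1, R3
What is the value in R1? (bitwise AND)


Register state trace:
  MOV R1, 160  → R1 = 160 (0b10100000)
  MOV R3, 14  → R3 = 14 (0b00001110)
  AND R1, R3  → R1 = 160 AND 14 = 0 (0b00000000)
Final: R1 = 0

0


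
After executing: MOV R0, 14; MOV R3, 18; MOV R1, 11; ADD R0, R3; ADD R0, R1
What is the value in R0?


Register state trace:
  MOV R0, 14  → R0 = 14
  MOV R3, 18  → R3 = 18
  MOV R1, 11  → R1 = 11
  ADD R0, R3  → R0 = 14 + 18 = 32
  ADD R0, R1  → R0 = 32 + 11 = 43
Final: R0 = 43

43


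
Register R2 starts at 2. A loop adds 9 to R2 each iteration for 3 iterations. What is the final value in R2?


Starting value: R2 = 2
  Iter 1: R2 = 2 + 9 = 11
  Iter 2: R2 = 11 + 9 = 20
  Iter 3: R2 = 20 + 9 = 29
Final: R2 = 29

29


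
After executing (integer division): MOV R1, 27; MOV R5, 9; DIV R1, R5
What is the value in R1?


Register state trace:
  MOV R1, 27  → R1 = 27
  MOV R5, 9  → R5 = 9
  DIV R1, R5  → R1 = 27 // 9 = 3
Final: R1 = 3

3


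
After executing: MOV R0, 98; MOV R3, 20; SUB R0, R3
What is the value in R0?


Register state trace:
  MOV R0, 98  → R0 = 98
  MOV R3, 20  → R3 = 20
  SUB R0, R3  → R0 = 98 - 20 = 78
Final: R0 = 78

78


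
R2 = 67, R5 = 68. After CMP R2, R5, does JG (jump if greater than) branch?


Trace:
  R2 = 67, R5 = 68
  CMP R2, R5  → compares 67 vs 68
  JG checks: is 67 greater than 68?
  67 < 68, so condition is false
Branch taken: No

No


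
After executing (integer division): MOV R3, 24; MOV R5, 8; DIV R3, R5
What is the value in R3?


Register state trace:
  MOV R3, 24  → R3 = 24
  MOV R5, 8  → R5 = 8
  DIV R3, R5  → R3 = 24 // 8 = 3
Final: R3 = 3

3


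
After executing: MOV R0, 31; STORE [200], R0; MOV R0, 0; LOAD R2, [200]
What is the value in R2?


Register and memory trace:
  MOV R0, 31  → R0 = 31
  STORE [200], R0  → mem[200] = 31
  MOV R0, 0  → R0 = 0
  LOAD R2, [200]  → R2 = mem[200] = 31
Final: R2 = 31

31


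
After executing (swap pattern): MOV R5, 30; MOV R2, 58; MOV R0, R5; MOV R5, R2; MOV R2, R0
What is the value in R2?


Register state trace (swap pattern):
  MOV R5, 30  → R5 = 30
  MOV R2, 58  → R2 = 58
  MOV R0, R5  → R0 = 30  (save R5)
  MOV R5, R2  → R5 = 58  (R5 gets R2's value)
  MOV R2, R0  → R2 = 30  (R2 gets saved value)
Final: R2 = 30

30


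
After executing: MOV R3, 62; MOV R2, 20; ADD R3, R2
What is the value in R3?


Register state trace:
  MOV R3, 62  → R3 = 62
  MOV R2, 20  → R2 = 20
  ADD R3, R2  → R3 = 62 + 20 = 82
Final: R3 = 82

82


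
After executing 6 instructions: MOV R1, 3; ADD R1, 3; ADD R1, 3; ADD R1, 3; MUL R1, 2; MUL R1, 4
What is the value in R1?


Register state trace:
  MOV R1, 3  → R1 = 3
  ADD R1, 3  → R1 = 3 + 3 = 6
  ADD R1, 3  → R1 = 6 + 3 = 9
  ADD R1, 3  → R1 = 9 + 3 = 12
  MUL R1, 2  → R1 = 12 * 2 = 24
  MUL R1, 4  → R1 = 24 * 4 = 96
Final: R1 = 96

96


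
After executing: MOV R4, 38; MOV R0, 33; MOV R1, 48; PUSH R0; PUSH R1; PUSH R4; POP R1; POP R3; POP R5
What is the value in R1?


Stack trace (top is rightmost):
  MOV R4, 38  → R4 = 38
  MOV R0, 33  → R0 = 33
  MOV R1, 48  → R1 = 48
  PUSH R0  → stack: [33]
  PUSH R1  → stack: [33, 48]
  PUSH R4  → stack: [33, 48, 38]
  POP R1  → R1 = 38, stack: [33, 48]
  POP R3  → R3 = 48, stack: [33]
  POP R5  → R5 = 33, stack: []
Final: R1 = 38

38


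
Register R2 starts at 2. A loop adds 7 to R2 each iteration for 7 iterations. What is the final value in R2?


Starting value: R2 = 2
  Iter 1: R2 = 2 + 7 = 9
  Iter 2: R2 = 9 + 7 = 16
  Iter 3: R2 = 16 + 7 = 23
  Iter 4: R2 = 23 + 7 = 30
  Iter 5: R2 = 30 + 7 = 37
  Iter 6: R2 = 37 + 7 = 44
  Iter 7: R2 = 44 + 7 = 51
Final: R2 = 51

51


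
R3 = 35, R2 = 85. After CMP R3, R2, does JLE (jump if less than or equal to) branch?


Trace:
  R3 = 35, R2 = 85
  CMP R3, R2  → compares 35 vs 85
  JLE checks: is 35 less than or equal to 85?
  35 < 85, so condition is true
Branch taken: Yes

Yes


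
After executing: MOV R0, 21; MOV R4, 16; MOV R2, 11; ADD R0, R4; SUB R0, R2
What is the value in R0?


Register state trace:
  MOV R0, 21  → R0 = 21
  MOV R4, 16  → R4 = 16
  MOV R2, 11  → R2 = 11
  ADD R0, R4  → R0 = 21 + 16 = 37
  SUB R0, R2  → R0 = 37 - 11 = 26
Final: R0 = 26

26


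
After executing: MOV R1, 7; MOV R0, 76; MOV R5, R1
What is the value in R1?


Register state trace:
  MOV R1, 7  → R1 = 7
  MOV R0, 76  → R0 = 76
  MOV R5, R1  → R5 = 7
Final: R1 = 7

7


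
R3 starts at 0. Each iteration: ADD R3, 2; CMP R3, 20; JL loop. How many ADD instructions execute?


Loop trace (R3 starts at 0, target 20, step 2):
  ADD #1: R3 = 0 + 2 = 2  → 2 < 20, loop
  ADD #2: R3 = 2 + 2 = 4  → 4 < 20, loop
  ADD #3: R3 = 4 + 2 = 6  → 6 < 20, loop
  ADD #4: R3 = 6 + 2 = 8  → 8 < 20, loop
  ADD #5: R3 = 8 + 2 = 10  → 10 < 20, loop
  ADD #6: R3 = 10 + 2 = 12  → 12 < 20, loop
  ADD #7: R3 = 12 + 2 = 14  → 14 < 20, loop
  ADD #8: R3 = 14 + 2 = 16  → 16 < 20, loop
  ADD #9: R3 = 16 + 2 = 18  → 18 < 20, loop
  ADD #10: R3 = 18 + 2 = 20  → 20 >= 20, exit
Total ADD instructions: 10

10


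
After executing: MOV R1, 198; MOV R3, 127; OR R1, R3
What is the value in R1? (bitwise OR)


Register state trace:
  MOV R1, 198  → R1 = 198 (0b11000110)
  MOV R3, 127  → R3 = 127 (0b01111111)
  OR R1, R3   → R1 = 198 OR 127 = 255 (0b11111111)
Final: R1 = 255

255


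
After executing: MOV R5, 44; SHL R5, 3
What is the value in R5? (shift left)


Register state trace:
  MOV R5, 44  → R5 = 44
  SHL R5, 3  → R5 = 44 << 3 = 44 * 2^3 = 352
Final: R5 = 352

352


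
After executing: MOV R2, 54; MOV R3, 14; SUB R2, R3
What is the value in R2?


Register state trace:
  MOV R2, 54  → R2 = 54
  MOV R3, 14  → R3 = 14
  SUB R2, R3  → R2 = 54 - 14 = 40
Final: R2 = 40

40


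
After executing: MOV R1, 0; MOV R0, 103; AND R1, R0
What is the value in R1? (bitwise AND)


Register state trace:
  MOV R1, 0  → R1 = 0 (0b00000000)
  MOV R0, 103  → R0 = 103 (0b01100111)
  AND R1, R0  → R1 = 0 AND 103 = 0 (0b00000000)
Final: R1 = 0

0


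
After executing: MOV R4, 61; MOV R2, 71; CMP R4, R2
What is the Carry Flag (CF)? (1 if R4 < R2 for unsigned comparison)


Register state trace:
  MOV R4, 61  → R4 = 61
  MOV R2, 71  → R2 = 71
  CMP R4, R2  → unsigned 61 - 71: borrow occurs
  61 < 71, so CF = 1
CF = 1

1


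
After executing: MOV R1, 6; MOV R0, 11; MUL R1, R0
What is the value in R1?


Register state trace:
  MOV R1, 6  → R1 = 6
  MOV R0, 11  → R0 = 11
  MUL R1, R0  → R1 = 6 * 11 = 66
Final: R1 = 66

66


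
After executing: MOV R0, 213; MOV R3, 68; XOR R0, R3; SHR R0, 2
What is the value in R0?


Register state trace:
  MOV R0, 213  → R0 = 213 (0b11010101)
  MOV R3, 68  → R3 = 68 (0b01000100)
  XOR R0, R3  → R0 = 213 XOR 68 = 145 (0b10010001)
  SHR R0, 2  → R0 = 145 >> 2 = 36
Final: R0 = 36

36


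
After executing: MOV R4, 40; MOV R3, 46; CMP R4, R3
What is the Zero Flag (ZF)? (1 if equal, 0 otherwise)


Register state trace:
  MOV R4, 40  → R4 = 40
  MOV R3, 46  → R3 = 46
  CMP R4, R3  → computes 40 - 46 = -6
  Result is nonzero, so values are not equal
ZF = 0

0


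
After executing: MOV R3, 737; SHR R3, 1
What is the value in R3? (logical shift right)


Register state trace:
  MOV R3, 737  → R3 = 737
  SHR R3, 1  → R3 = 737 >> 1 = 737 // 2^1 = 368
Final: R3 = 368

368


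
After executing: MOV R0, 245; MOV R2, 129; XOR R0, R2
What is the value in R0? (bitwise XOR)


Register state trace:
  MOV R0, 245  → R0 = 245 (0b11110101)
  MOV R2, 129  → R2 = 129 (0b10000001)
  XOR R0, R2  → R0 = 245 XOR 129 = 116 (0b01110100)
Final: R0 = 116

116


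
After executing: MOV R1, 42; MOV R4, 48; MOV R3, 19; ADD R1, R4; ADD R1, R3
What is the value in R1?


Register state trace:
  MOV R1, 42  → R1 = 42
  MOV R4, 48  → R4 = 48
  MOV R3, 19  → R3 = 19
  ADD R1, R4  → R1 = 42 + 48 = 90
  ADD R1, R3  → R1 = 90 + 19 = 109
Final: R1 = 109

109


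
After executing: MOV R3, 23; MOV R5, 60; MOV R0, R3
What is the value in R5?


Register state trace:
  MOV R3, 23  → R3 = 23
  MOV R5, 60  → R5 = 60
  MOV R0, R3  → R0 = 23
Final: R5 = 60

60


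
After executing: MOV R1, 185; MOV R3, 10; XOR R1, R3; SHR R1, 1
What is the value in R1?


Register state trace:
  MOV R1, 185  → R1 = 185 (0b10111001)
  MOV R3, 10  → R3 = 10 (0b00001010)
  XOR R1, R3  → R1 = 185 XOR 10 = 179 (0b10110011)
  SHR R1, 1  → R1 = 179 >> 1 = 89
Final: R1 = 89

89


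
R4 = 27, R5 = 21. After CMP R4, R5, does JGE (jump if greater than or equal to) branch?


Trace:
  R4 = 27, R5 = 21
  CMP R4, R5  → compares 27 vs 21
  JGE checks: is 27 greater than or equal to 21?
  27 > 21, so condition is true
Branch taken: Yes

Yes


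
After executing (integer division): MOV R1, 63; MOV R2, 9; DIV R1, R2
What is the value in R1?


Register state trace:
  MOV R1, 63  → R1 = 63
  MOV R2, 9  → R2 = 9
  DIV R1, R2  → R1 = 63 // 9 = 7
Final: R1 = 7

7


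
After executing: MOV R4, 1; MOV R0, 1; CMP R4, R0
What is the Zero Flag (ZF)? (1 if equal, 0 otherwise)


Register state trace:
  MOV R4, 1  → R4 = 1
  MOV R0, 1  → R0 = 1
  CMP R4, R0  → computes 1 - 1 = 0
  Result is zero, so values are equal
ZF = 1

1


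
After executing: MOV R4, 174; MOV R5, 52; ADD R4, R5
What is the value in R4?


Register state trace:
  MOV R4, 174  → R4 = 174
  MOV R5, 52  → R5 = 52
  ADD R4, R5  → R4 = 174 + 52 = 226
Final: R4 = 226

226


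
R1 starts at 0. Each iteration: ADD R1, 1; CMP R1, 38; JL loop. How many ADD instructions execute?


Loop trace (R1 starts at 0, target 38, step 1):
  ADD #1: R1 = 0 + 1 = 1  → 1 < 38, loop
  ADD #2: R1 = 1 + 1 = 2  → 2 < 38, loop
  ADD #3: R1 = 2 + 1 = 3  → 3 < 38, loop
  ADD #4: R1 = 3 + 1 = 4  → 4 < 38, loop
  ADD #5: R1 = 4 + 1 = 5  → 5 < 38, loop
  ADD #6: R1 = 5 + 1 = 6  → 6 < 38, loop
  ADD #7: R1 = 6 + 1 = 7  → 7 < 38, loop
  ADD #8: R1 = 7 + 1 = 8  → 8 < 38, loop
  ADD #9: R1 = 8 + 1 = 9  → 9 < 38, loop
  ADD #10: R1 = 9 + 1 = 10  → 10 < 38, loop
  ADD #11: R1 = 10 + 1 = 11  → 11 < 38, loop
  ADD #12: R1 = 11 + 1 = 12  → 12 < 38, loop
  ADD #13: R1 = 12 + 1 = 13  → 13 < 38, loop
  ADD #14: R1 = 13 + 1 = 14  → 14 < 38, loop
  ADD #15: R1 = 14 + 1 = 15  → 15 < 38, loop
  ADD #16: R1 = 15 + 1 = 16  → 16 < 38, loop
  ADD #17: R1 = 16 + 1 = 17  → 17 < 38, loop
  ADD #18: R1 = 17 + 1 = 18  → 18 < 38, loop
  ADD #19: R1 = 18 + 1 = 19  → 19 < 38, loop
  ADD #20: R1 = 19 + 1 = 20  → 20 < 38, loop
  ADD #21: R1 = 20 + 1 = 21  → 21 < 38, loop
  ADD #22: R1 = 21 + 1 = 22  → 22 < 38, loop
  ADD #23: R1 = 22 + 1 = 23  → 23 < 38, loop
  ADD #24: R1 = 23 + 1 = 24  → 24 < 38, loop
  ADD #25: R1 = 24 + 1 = 25  → 25 < 38, loop
  ADD #26: R1 = 25 + 1 = 26  → 26 < 38, loop
  ADD #27: R1 = 26 + 1 = 27  → 27 < 38, loop
  ADD #28: R1 = 27 + 1 = 28  → 28 < 38, loop
  ADD #29: R1 = 28 + 1 = 29  → 29 < 38, loop
  ADD #30: R1 = 29 + 1 = 30  → 30 < 38, loop
  ADD #31: R1 = 30 + 1 = 31  → 31 < 38, loop
  ADD #32: R1 = 31 + 1 = 32  → 32 < 38, loop
  ADD #33: R1 = 32 + 1 = 33  → 33 < 38, loop
  ADD #34: R1 = 33 + 1 = 34  → 34 < 38, loop
  ADD #35: R1 = 34 + 1 = 35  → 35 < 38, loop
  ADD #36: R1 = 35 + 1 = 36  → 36 < 38, loop
  ADD #37: R1 = 36 + 1 = 37  → 37 < 38, loop
  ADD #38: R1 = 37 + 1 = 38  → 38 >= 38, exit
Total ADD instructions: 38

38


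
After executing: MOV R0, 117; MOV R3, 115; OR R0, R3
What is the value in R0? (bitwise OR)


Register state trace:
  MOV R0, 117  → R0 = 117 (0b01110101)
  MOV R3, 115  → R3 = 115 (0b01110011)
  OR R0, R3   → R0 = 117 OR 115 = 119 (0b01110111)
Final: R0 = 119

119


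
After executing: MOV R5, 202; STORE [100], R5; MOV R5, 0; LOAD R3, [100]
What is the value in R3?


Register and memory trace:
  MOV R5, 202  → R5 = 202
  STORE [100], R5  → mem[100] = 202
  MOV R5, 0  → R5 = 0
  LOAD R3, [100]  → R3 = mem[100] = 202
Final: R3 = 202

202


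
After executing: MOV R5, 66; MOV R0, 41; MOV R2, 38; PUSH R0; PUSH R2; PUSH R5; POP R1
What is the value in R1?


Stack trace (top is rightmost):
  MOV R5, 66  → R5 = 66
  MOV R0, 41  → R0 = 41
  MOV R2, 38  → R2 = 38
  PUSH R0  → stack: [41]
  PUSH R2  → stack: [41, 38]
  PUSH R5  → stack: [41, 38, 66]
  POP R1  → R1 = 66, stack: [41, 38]
Final: R1 = 66

66


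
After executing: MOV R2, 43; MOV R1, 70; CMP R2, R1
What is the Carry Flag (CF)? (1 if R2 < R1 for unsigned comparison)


Register state trace:
  MOV R2, 43  → R2 = 43
  MOV R1, 70  → R1 = 70
  CMP R2, R1  → unsigned 43 - 70: borrow occurs
  43 < 70, so CF = 1
CF = 1

1


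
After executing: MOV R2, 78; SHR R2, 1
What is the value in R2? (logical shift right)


Register state trace:
  MOV R2, 78  → R2 = 78
  SHR R2, 1  → R2 = 78 >> 1 = 78 // 2^1 = 39
Final: R2 = 39

39


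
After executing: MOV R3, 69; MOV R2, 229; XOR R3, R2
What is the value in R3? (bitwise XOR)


Register state trace:
  MOV R3, 69  → R3 = 69 (0b01000101)
  MOV R2, 229  → R2 = 229 (0b11100101)
  XOR R3, R2  → R3 = 69 XOR 229 = 160 (0b10100000)
Final: R3 = 160

160


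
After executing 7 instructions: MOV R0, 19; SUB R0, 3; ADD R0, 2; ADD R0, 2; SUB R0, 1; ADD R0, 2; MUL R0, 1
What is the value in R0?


Register state trace:
  MOV R0, 19  → R0 = 19
  SUB R0, 3  → R0 = 19 - 3 = 16
  ADD R0, 2  → R0 = 16 + 2 = 18
  ADD R0, 2  → R0 = 18 + 2 = 20
  SUB R0, 1  → R0 = 20 - 1 = 19
  ADD R0, 2  → R0 = 19 + 2 = 21
  MUL R0, 1  → R0 = 21 * 1 = 21
Final: R0 = 21

21


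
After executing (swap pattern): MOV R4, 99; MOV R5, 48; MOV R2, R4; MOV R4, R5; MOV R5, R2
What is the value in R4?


Register state trace (swap pattern):
  MOV R4, 99  → R4 = 99
  MOV R5, 48  → R5 = 48
  MOV R2, R4  → R2 = 99  (save R4)
  MOV R4, R5  → R4 = 48  (R4 gets R5's value)
  MOV R5, R2  → R5 = 99  (R5 gets saved value)
Final: R4 = 48

48


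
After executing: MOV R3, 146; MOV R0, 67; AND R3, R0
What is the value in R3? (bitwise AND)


Register state trace:
  MOV R3, 146  → R3 = 146 (0b10010010)
  MOV R0, 67  → R0 = 67 (0b01000011)
  AND R3, R0  → R3 = 146 AND 67 = 2 (0b00000010)
Final: R3 = 2

2


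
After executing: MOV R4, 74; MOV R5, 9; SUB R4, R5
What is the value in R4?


Register state trace:
  MOV R4, 74  → R4 = 74
  MOV R5, 9  → R5 = 9
  SUB R4, R5  → R4 = 74 - 9 = 65
Final: R4 = 65

65


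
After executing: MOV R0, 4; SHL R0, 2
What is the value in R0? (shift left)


Register state trace:
  MOV R0, 4  → R0 = 4
  SHL R0, 2  → R0 = 4 << 2 = 4 * 2^2 = 16
Final: R0 = 16

16


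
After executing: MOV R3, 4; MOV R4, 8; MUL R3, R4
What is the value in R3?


Register state trace:
  MOV R3, 4  → R3 = 4
  MOV R4, 8  → R4 = 8
  MUL R3, R4  → R3 = 4 * 8 = 32
Final: R3 = 32

32


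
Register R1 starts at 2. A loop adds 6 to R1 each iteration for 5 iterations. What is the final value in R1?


Starting value: R1 = 2
  Iter 1: R1 = 2 + 6 = 8
  Iter 2: R1 = 8 + 6 = 14
  Iter 3: R1 = 14 + 6 = 20
  Iter 4: R1 = 20 + 6 = 26
  Iter 5: R1 = 26 + 6 = 32
Final: R1 = 32

32


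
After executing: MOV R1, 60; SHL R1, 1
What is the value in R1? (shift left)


Register state trace:
  MOV R1, 60  → R1 = 60
  SHL R1, 1  → R1 = 60 << 1 = 60 * 2^1 = 120
Final: R1 = 120

120


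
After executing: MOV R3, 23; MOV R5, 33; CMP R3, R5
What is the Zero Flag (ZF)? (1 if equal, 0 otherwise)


Register state trace:
  MOV R3, 23  → R3 = 23
  MOV R5, 33  → R5 = 33
  CMP R3, R5  → computes 23 - 33 = -10
  Result is nonzero, so values are not equal
ZF = 0

0


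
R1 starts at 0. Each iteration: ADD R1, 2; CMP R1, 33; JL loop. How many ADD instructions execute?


Loop trace (R1 starts at 0, target 33, step 2):
  ADD #1: R1 = 0 + 2 = 2  → 2 < 33, loop
  ADD #2: R1 = 2 + 2 = 4  → 4 < 33, loop
  ADD #3: R1 = 4 + 2 = 6  → 6 < 33, loop
  ADD #4: R1 = 6 + 2 = 8  → 8 < 33, loop
  ADD #5: R1 = 8 + 2 = 10  → 10 < 33, loop
  ADD #6: R1 = 10 + 2 = 12  → 12 < 33, loop
  ADD #7: R1 = 12 + 2 = 14  → 14 < 33, loop
  ADD #8: R1 = 14 + 2 = 16  → 16 < 33, loop
  ADD #9: R1 = 16 + 2 = 18  → 18 < 33, loop
  ADD #10: R1 = 18 + 2 = 20  → 20 < 33, loop
  ADD #11: R1 = 20 + 2 = 22  → 22 < 33, loop
  ADD #12: R1 = 22 + 2 = 24  → 24 < 33, loop
  ADD #13: R1 = 24 + 2 = 26  → 26 < 33, loop
  ADD #14: R1 = 26 + 2 = 28  → 28 < 33, loop
  ADD #15: R1 = 28 + 2 = 30  → 30 < 33, loop
  ADD #16: R1 = 30 + 2 = 32  → 32 < 33, loop
  ADD #17: R1 = 32 + 2 = 34  → 34 >= 33, exit
Total ADD instructions: 17

17


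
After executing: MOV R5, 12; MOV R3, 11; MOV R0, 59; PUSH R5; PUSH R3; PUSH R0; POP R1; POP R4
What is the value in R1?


Stack trace (top is rightmost):
  MOV R5, 12  → R5 = 12
  MOV R3, 11  → R3 = 11
  MOV R0, 59  → R0 = 59
  PUSH R5  → stack: [12]
  PUSH R3  → stack: [12, 11]
  PUSH R0  → stack: [12, 11, 59]
  POP R1  → R1 = 59, stack: [12, 11]
  POP R4  → R4 = 11, stack: [12]
Final: R1 = 59

59


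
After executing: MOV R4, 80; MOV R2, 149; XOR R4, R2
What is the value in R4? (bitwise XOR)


Register state trace:
  MOV R4, 80  → R4 = 80 (0b01010000)
  MOV R2, 149  → R2 = 149 (0b10010101)
  XOR R4, R2  → R4 = 80 XOR 149 = 197 (0b11000101)
Final: R4 = 197

197


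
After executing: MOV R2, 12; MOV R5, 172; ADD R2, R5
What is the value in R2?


Register state trace:
  MOV R2, 12  → R2 = 12
  MOV R5, 172  → R5 = 172
  ADD R2, R5  → R2 = 12 + 172 = 184
Final: R2 = 184

184


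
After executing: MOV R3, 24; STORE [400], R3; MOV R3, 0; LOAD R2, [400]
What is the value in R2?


Register and memory trace:
  MOV R3, 24  → R3 = 24
  STORE [400], R3  → mem[400] = 24
  MOV R3, 0  → R3 = 0
  LOAD R2, [400]  → R2 = mem[400] = 24
Final: R2 = 24

24


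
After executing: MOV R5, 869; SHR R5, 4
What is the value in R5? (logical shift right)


Register state trace:
  MOV R5, 869  → R5 = 869
  SHR R5, 4  → R5 = 869 >> 4 = 869 // 2^4 = 54
Final: R5 = 54

54


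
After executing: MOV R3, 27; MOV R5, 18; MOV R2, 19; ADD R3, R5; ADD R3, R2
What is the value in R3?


Register state trace:
  MOV R3, 27  → R3 = 27
  MOV R5, 18  → R5 = 18
  MOV R2, 19  → R2 = 19
  ADD R3, R5  → R3 = 27 + 18 = 45
  ADD R3, R2  → R3 = 45 + 19 = 64
Final: R3 = 64

64


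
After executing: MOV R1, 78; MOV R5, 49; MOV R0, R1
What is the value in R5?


Register state trace:
  MOV R1, 78  → R1 = 78
  MOV R5, 49  → R5 = 49
  MOV R0, R1  → R0 = 78
Final: R5 = 49

49


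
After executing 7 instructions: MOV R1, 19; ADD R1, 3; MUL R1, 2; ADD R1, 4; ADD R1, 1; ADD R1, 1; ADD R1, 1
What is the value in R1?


Register state trace:
  MOV R1, 19  → R1 = 19
  ADD R1, 3  → R1 = 19 + 3 = 22
  MUL R1, 2  → R1 = 22 * 2 = 44
  ADD R1, 4  → R1 = 44 + 4 = 48
  ADD R1, 1  → R1 = 48 + 1 = 49
  ADD R1, 1  → R1 = 49 + 1 = 50
  ADD R1, 1  → R1 = 50 + 1 = 51
Final: R1 = 51

51


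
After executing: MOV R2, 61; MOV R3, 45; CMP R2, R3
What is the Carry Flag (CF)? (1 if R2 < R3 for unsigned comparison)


Register state trace:
  MOV R2, 61  → R2 = 61
  MOV R3, 45  → R3 = 45
  CMP R2, R3  → unsigned 61 - 45: no borrow
  61 >= 45, so CF = 0
CF = 0

0


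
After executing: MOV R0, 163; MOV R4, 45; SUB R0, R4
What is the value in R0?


Register state trace:
  MOV R0, 163  → R0 = 163
  MOV R4, 45  → R4 = 45
  SUB R0, R4  → R0 = 163 - 45 = 118
Final: R0 = 118

118


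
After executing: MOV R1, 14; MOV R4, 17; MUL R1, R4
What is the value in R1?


Register state trace:
  MOV R1, 14  → R1 = 14
  MOV R4, 17  → R4 = 17
  MUL R1, R4  → R1 = 14 * 17 = 238
Final: R1 = 238

238


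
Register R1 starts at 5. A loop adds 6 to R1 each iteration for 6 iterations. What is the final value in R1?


Starting value: R1 = 5
  Iter 1: R1 = 5 + 6 = 11
  Iter 2: R1 = 11 + 6 = 17
  Iter 3: R1 = 17 + 6 = 23
  Iter 4: R1 = 23 + 6 = 29
  Iter 5: R1 = 29 + 6 = 35
  Iter 6: R1 = 35 + 6 = 41
Final: R1 = 41

41


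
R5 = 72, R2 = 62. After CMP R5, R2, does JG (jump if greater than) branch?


Trace:
  R5 = 72, R2 = 62
  CMP R5, R2  → compares 72 vs 62
  JG checks: is 72 greater than 62?
  72 > 62, so condition is true
Branch taken: Yes

Yes


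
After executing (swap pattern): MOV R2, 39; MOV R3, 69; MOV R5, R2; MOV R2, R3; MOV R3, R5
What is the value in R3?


Register state trace (swap pattern):
  MOV R2, 39  → R2 = 39
  MOV R3, 69  → R3 = 69
  MOV R5, R2  → R5 = 39  (save R2)
  MOV R2, R3  → R2 = 69  (R2 gets R3's value)
  MOV R3, R5  → R3 = 39  (R3 gets saved value)
Final: R3 = 39

39


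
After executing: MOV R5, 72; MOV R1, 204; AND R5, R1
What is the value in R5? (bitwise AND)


Register state trace:
  MOV R5, 72  → R5 = 72 (0b01001000)
  MOV R1, 204  → R1 = 204 (0b11001100)
  AND R5, R1  → R5 = 72 AND 204 = 72 (0b01001000)
Final: R5 = 72

72


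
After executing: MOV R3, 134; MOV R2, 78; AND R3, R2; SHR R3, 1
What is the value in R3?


Register state trace:
  MOV R3, 134  → R3 = 134 (0b10000110)
  MOV R2, 78  → R2 = 78 (0b01001110)
  AND R3, R2  → R3 = 134 AND 78 = 6 (0b00000110)
  SHR R3, 1  → R3 = 6 >> 1 = 3
Final: R3 = 3

3


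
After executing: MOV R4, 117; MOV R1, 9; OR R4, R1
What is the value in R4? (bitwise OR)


Register state trace:
  MOV R4, 117  → R4 = 117 (0b01110101)
  MOV R1, 9  → R1 = 9 (0b00001001)
  OR R4, R1   → R4 = 117 OR 9 = 125 (0b01111101)
Final: R4 = 125

125


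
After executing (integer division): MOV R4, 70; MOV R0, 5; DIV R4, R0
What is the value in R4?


Register state trace:
  MOV R4, 70  → R4 = 70
  MOV R0, 5  → R0 = 5
  DIV R4, R0  → R4 = 70 // 5 = 14
Final: R4 = 14

14


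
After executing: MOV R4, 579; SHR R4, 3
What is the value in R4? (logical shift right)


Register state trace:
  MOV R4, 579  → R4 = 579
  SHR R4, 3  → R4 = 579 >> 3 = 579 // 2^3 = 72
Final: R4 = 72

72


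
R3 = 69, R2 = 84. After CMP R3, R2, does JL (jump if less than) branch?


Trace:
  R3 = 69, R2 = 84
  CMP R3, R2  → compares 69 vs 84
  JL checks: is 69 less than 84?
  69 < 84, so condition is true
Branch taken: Yes

Yes


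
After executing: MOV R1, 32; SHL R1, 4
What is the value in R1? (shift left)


Register state trace:
  MOV R1, 32  → R1 = 32
  SHL R1, 4  → R1 = 32 << 4 = 32 * 2^4 = 512
Final: R1 = 512

512
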